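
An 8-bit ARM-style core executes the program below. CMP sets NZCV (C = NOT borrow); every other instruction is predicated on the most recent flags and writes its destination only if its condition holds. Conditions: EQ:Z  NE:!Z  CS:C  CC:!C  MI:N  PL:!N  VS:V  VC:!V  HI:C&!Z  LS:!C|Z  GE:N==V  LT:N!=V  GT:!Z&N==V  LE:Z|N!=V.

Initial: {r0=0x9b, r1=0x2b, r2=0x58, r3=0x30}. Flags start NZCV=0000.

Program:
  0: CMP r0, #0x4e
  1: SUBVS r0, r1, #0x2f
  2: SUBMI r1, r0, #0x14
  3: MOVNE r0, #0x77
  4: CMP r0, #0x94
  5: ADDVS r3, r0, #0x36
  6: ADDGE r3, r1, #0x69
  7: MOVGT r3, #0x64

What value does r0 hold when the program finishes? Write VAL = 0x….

0: ✓ CMP  NZCV=0011
1: ✓ SUBVS  r0←0xfc
2: · SUBMI
3: ✓ MOVNE  r0←0x77
4: ✓ CMP  NZCV=1001
5: ✓ ADDVS  r3←0xad
6: ✓ ADDGE  r3←0x94
7: ✓ MOVGT  r3←0x64

VAL = 0x77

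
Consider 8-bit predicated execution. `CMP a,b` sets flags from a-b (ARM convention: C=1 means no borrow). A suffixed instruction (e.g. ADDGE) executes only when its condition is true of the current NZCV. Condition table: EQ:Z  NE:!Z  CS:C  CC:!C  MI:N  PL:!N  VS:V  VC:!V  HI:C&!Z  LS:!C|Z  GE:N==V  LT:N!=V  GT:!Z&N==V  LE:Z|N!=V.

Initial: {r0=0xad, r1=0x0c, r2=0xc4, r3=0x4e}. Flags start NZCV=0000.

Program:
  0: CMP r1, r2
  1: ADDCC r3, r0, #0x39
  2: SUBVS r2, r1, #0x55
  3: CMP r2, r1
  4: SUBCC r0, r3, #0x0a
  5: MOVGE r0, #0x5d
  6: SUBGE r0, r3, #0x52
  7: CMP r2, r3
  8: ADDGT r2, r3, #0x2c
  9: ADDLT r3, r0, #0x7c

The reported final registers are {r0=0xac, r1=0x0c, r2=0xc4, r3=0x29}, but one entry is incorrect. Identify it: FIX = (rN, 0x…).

0: ✓ CMP  NZCV=0000
1: ✓ ADDCC  r3←0xe6
2: · SUBVS
3: ✓ CMP  NZCV=1010
4: · SUBCC
5: · MOVGE
6: · SUBGE
7: ✓ CMP  NZCV=1000
8: · ADDGT
9: ✓ ADDLT  r3←0x29

FIX = (r0, 0xad)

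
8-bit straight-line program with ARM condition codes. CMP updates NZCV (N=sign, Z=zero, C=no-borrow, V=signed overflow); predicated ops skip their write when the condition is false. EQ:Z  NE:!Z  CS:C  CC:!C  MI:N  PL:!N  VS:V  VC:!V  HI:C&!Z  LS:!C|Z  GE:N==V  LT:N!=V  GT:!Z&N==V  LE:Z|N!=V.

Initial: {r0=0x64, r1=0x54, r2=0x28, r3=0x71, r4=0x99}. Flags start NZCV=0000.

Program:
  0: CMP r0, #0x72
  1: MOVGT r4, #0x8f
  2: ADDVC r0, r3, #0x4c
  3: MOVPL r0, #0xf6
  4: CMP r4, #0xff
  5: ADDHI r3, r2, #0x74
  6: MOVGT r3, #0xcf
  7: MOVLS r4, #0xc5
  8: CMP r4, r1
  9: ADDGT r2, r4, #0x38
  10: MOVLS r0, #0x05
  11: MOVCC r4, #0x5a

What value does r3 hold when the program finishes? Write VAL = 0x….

[0] flags=1000 → (cmp)
[1] flags=1000 GT?F → skip
[2] flags=1000 VC?T → r0=0xbd
[3] flags=1000 PL?F → skip
[4] flags=1000 → (cmp)
[5] flags=1000 HI?F → skip
[6] flags=1000 GT?F → skip
[7] flags=1000 LS?T → r4=0xc5
[8] flags=0011 → (cmp)
[9] flags=0011 GT?F → skip
[10] flags=0011 LS?F → skip
[11] flags=0011 CC?F → skip

VAL = 0x71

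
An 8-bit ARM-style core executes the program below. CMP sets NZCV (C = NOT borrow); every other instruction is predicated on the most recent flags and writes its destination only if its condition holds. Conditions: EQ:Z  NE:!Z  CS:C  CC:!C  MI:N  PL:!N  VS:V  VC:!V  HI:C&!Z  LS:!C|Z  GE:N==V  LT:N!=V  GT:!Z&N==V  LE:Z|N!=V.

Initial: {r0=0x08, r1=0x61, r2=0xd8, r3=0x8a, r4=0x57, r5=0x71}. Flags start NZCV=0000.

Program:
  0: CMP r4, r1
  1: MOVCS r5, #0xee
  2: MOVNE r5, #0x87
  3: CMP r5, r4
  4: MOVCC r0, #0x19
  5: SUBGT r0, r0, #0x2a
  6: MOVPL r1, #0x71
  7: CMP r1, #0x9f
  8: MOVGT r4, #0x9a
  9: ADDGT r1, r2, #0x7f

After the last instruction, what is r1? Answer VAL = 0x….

[0] flags=1000 → (cmp)
[1] flags=1000 CS?F → skip
[2] flags=1000 NE?T → r5=0x87
[3] flags=0011 → (cmp)
[4] flags=0011 CC?F → skip
[5] flags=0011 GT?F → skip
[6] flags=0011 PL?T → r1=0x71
[7] flags=1001 → (cmp)
[8] flags=1001 GT?T → r4=0x9a
[9] flags=1001 GT?T → r1=0x57

VAL = 0x57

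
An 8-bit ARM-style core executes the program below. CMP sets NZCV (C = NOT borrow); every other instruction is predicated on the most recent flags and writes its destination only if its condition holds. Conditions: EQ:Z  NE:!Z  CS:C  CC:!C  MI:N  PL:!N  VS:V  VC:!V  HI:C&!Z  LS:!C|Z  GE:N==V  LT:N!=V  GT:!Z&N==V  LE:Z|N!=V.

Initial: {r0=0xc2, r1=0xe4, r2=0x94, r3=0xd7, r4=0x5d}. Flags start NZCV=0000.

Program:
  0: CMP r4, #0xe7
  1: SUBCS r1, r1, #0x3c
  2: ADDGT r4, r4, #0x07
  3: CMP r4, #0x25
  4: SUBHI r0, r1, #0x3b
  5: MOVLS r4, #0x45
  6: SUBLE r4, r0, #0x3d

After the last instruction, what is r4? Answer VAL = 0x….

VAL = 0x64

[0] flags=0000 → (cmp)
[1] flags=0000 CS?F → skip
[2] flags=0000 GT?T → r4=0x64
[3] flags=0010 → (cmp)
[4] flags=0010 HI?T → r0=0xa9
[5] flags=0010 LS?F → skip
[6] flags=0010 LE?F → skip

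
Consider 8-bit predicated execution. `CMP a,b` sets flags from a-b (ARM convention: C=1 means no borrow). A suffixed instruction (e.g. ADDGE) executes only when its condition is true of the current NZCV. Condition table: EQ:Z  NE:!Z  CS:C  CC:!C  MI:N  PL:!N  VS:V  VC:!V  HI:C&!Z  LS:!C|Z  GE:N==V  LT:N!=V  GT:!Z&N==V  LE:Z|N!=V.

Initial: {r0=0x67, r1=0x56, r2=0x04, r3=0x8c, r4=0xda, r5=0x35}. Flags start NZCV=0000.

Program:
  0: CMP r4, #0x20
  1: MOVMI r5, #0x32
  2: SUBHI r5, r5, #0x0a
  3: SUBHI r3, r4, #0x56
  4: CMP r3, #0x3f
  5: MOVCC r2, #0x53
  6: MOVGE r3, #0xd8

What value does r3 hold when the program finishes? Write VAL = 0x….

VAL = 0x84

0: ✓ CMP  NZCV=1010
1: ✓ MOVMI  r5←0x32
2: ✓ SUBHI  r5←0x28
3: ✓ SUBHI  r3←0x84
4: ✓ CMP  NZCV=0011
5: · MOVCC
6: · MOVGE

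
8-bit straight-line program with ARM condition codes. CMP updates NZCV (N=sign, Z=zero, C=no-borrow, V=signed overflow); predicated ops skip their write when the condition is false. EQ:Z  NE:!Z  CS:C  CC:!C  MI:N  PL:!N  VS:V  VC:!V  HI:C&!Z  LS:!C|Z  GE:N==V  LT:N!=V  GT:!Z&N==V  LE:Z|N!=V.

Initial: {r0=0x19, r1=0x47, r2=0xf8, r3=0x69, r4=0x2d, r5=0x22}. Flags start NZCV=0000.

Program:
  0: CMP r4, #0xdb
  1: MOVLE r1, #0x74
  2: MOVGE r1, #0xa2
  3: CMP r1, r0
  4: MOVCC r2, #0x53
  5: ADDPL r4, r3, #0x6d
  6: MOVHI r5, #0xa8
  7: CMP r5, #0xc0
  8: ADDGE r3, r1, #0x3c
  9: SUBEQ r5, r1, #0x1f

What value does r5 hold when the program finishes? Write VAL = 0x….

[0] flags=0000 → (cmp)
[1] flags=0000 LE?F → skip
[2] flags=0000 GE?T → r1=0xa2
[3] flags=1010 → (cmp)
[4] flags=1010 CC?F → skip
[5] flags=1010 PL?F → skip
[6] flags=1010 HI?T → r5=0xa8
[7] flags=1000 → (cmp)
[8] flags=1000 GE?F → skip
[9] flags=1000 EQ?F → skip

VAL = 0xa8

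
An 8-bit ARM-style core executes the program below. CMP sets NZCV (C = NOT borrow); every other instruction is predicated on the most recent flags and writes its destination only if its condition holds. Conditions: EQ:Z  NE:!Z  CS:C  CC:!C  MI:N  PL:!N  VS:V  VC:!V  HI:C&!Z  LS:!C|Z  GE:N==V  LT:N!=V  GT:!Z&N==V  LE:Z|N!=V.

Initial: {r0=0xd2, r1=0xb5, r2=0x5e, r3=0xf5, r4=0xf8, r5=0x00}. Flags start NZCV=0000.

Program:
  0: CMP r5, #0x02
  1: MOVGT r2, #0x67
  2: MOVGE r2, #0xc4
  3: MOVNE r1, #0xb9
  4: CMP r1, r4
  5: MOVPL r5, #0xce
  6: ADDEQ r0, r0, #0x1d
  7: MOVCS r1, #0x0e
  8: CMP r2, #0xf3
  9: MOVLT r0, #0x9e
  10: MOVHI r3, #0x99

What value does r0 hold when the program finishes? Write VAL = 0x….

0: ✓ CMP  NZCV=1000
1: · MOVGT
2: · MOVGE
3: ✓ MOVNE  r1←0xb9
4: ✓ CMP  NZCV=1000
5: · MOVPL
6: · ADDEQ
7: · MOVCS
8: ✓ CMP  NZCV=0000
9: · MOVLT
10: · MOVHI

VAL = 0xd2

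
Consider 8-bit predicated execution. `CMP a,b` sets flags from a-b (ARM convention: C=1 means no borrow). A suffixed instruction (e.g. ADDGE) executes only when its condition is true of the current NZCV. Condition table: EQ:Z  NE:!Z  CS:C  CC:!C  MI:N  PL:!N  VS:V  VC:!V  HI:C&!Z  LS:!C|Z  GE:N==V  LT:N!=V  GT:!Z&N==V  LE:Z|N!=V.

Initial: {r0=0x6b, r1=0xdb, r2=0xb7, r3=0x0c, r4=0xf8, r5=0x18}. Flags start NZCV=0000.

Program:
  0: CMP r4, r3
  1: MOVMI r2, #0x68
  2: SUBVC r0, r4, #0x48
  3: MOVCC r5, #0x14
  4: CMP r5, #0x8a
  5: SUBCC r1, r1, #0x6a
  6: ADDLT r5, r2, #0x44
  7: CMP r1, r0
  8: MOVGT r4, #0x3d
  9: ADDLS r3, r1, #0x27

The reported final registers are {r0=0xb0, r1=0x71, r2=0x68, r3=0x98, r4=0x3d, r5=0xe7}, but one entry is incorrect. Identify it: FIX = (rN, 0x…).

0: ✓ CMP  NZCV=1010
1: ✓ MOVMI  r2←0x68
2: ✓ SUBVC  r0←0xb0
3: · MOVCC
4: ✓ CMP  NZCV=1001
5: ✓ SUBCC  r1←0x71
6: · ADDLT
7: ✓ CMP  NZCV=1001
8: ✓ MOVGT  r4←0x3d
9: ✓ ADDLS  r3←0x98

FIX = (r5, 0x18)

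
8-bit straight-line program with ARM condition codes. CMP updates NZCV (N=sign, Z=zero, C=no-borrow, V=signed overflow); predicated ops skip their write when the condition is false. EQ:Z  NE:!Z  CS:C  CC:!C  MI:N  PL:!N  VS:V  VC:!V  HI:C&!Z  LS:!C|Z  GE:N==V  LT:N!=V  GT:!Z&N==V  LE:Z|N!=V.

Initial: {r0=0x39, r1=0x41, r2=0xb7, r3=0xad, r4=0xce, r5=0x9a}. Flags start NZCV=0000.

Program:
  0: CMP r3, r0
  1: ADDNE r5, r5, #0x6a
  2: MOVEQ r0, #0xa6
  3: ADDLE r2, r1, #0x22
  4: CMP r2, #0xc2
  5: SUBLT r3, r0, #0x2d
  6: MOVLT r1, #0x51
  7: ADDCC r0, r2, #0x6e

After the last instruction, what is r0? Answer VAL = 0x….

VAL = 0xd1

0: ✓ CMP  NZCV=0011
1: ✓ ADDNE  r5←0x04
2: · MOVEQ
3: ✓ ADDLE  r2←0x63
4: ✓ CMP  NZCV=1001
5: · SUBLT
6: · MOVLT
7: ✓ ADDCC  r0←0xd1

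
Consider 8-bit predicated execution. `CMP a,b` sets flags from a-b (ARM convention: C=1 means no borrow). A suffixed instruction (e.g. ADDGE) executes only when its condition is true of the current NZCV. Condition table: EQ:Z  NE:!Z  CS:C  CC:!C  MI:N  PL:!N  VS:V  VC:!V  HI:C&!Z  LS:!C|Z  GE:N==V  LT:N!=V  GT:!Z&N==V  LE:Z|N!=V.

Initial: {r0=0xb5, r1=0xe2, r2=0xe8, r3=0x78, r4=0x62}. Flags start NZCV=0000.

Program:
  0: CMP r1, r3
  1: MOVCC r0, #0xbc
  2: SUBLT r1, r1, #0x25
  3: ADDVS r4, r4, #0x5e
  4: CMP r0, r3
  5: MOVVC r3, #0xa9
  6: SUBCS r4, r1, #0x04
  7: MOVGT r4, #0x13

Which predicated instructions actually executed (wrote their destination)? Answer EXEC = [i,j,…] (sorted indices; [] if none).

0: ✓ CMP  NZCV=0011
1: · MOVCC
2: ✓ SUBLT  r1←0xbd
3: ✓ ADDVS  r4←0xc0
4: ✓ CMP  NZCV=0011
5: · MOVVC
6: ✓ SUBCS  r4←0xb9
7: · MOVGT

EXEC = [2,3,6]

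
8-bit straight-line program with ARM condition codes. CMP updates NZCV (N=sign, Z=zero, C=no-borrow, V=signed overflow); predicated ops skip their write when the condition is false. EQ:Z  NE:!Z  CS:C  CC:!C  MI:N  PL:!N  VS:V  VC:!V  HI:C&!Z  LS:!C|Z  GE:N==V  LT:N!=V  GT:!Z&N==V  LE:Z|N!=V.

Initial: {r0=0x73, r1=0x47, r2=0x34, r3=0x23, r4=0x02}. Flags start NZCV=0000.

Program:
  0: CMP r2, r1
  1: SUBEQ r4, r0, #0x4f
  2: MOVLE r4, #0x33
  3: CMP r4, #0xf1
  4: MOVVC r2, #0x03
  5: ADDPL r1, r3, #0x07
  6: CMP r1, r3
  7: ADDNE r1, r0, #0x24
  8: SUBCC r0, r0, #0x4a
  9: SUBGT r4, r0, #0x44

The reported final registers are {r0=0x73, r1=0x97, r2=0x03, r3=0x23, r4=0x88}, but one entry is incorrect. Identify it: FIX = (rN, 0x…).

[0] flags=1000 → (cmp)
[1] flags=1000 EQ?F → skip
[2] flags=1000 LE?T → r4=0x33
[3] flags=0000 → (cmp)
[4] flags=0000 VC?T → r2=0x03
[5] flags=0000 PL?T → r1=0x2a
[6] flags=0010 → (cmp)
[7] flags=0010 NE?T → r1=0x97
[8] flags=0010 CC?F → skip
[9] flags=0010 GT?T → r4=0x2f

FIX = (r4, 0x2f)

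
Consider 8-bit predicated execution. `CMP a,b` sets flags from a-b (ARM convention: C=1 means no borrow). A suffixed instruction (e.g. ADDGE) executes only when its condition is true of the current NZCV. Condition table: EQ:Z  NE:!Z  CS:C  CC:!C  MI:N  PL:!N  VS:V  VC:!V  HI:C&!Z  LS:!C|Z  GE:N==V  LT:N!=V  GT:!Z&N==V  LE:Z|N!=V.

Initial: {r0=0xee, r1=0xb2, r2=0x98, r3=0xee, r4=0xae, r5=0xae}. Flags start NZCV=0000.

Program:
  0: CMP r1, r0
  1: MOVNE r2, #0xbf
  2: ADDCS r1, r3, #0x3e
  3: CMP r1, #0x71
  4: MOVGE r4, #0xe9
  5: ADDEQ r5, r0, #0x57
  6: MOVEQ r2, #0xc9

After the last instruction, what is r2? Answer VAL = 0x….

VAL = 0xbf

0: ✓ CMP  NZCV=1000
1: ✓ MOVNE  r2←0xbf
2: · ADDCS
3: ✓ CMP  NZCV=0011
4: · MOVGE
5: · ADDEQ
6: · MOVEQ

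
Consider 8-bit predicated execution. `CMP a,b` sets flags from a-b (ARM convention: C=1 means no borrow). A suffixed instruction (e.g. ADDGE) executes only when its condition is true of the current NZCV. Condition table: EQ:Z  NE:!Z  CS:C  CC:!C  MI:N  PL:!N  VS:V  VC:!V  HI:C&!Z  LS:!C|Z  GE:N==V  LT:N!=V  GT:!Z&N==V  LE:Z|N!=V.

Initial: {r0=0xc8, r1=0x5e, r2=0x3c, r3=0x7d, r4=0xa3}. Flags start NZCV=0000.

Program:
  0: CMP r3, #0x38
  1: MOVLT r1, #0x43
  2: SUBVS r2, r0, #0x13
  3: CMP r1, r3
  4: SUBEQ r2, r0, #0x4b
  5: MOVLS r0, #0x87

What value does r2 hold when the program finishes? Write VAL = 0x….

VAL = 0x3c

[0] flags=0010 → (cmp)
[1] flags=0010 LT?F → skip
[2] flags=0010 VS?F → skip
[3] flags=1000 → (cmp)
[4] flags=1000 EQ?F → skip
[5] flags=1000 LS?T → r0=0x87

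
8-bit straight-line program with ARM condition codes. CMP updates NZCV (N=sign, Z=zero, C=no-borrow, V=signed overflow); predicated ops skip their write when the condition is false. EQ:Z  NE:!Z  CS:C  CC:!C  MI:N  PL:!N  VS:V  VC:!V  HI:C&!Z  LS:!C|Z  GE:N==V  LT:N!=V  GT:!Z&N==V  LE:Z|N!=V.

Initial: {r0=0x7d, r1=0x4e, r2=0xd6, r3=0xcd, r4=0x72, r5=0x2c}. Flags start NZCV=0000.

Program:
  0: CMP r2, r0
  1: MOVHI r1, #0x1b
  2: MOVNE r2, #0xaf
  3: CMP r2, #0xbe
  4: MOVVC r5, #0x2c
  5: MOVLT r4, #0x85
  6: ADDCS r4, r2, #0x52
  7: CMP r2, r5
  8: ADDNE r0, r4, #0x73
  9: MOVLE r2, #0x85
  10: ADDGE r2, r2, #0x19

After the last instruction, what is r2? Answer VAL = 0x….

0: ✓ CMP  NZCV=0011
1: ✓ MOVHI  r1←0x1b
2: ✓ MOVNE  r2←0xaf
3: ✓ CMP  NZCV=1000
4: ✓ MOVVC  r5←0x2c
5: ✓ MOVLT  r4←0x85
6: · ADDCS
7: ✓ CMP  NZCV=1010
8: ✓ ADDNE  r0←0xf8
9: ✓ MOVLE  r2←0x85
10: · ADDGE

VAL = 0x85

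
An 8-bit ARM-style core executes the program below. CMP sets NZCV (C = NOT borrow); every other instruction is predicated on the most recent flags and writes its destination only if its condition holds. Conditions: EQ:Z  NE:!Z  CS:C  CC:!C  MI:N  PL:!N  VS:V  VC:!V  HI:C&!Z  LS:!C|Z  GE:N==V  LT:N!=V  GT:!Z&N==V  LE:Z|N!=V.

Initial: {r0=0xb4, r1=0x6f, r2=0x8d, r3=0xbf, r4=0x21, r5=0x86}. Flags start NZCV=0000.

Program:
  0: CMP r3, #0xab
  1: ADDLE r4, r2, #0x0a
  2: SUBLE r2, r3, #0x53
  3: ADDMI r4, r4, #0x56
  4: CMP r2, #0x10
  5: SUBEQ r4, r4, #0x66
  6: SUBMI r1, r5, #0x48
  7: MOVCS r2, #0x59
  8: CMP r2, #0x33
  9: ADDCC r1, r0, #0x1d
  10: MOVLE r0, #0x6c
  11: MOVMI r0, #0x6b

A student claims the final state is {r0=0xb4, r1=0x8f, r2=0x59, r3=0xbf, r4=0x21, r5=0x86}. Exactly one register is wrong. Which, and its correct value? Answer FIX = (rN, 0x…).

[0] flags=0010 → (cmp)
[1] flags=0010 LE?F → skip
[2] flags=0010 LE?F → skip
[3] flags=0010 MI?F → skip
[4] flags=0011 → (cmp)
[5] flags=0011 EQ?F → skip
[6] flags=0011 MI?F → skip
[7] flags=0011 CS?T → r2=0x59
[8] flags=0010 → (cmp)
[9] flags=0010 CC?F → skip
[10] flags=0010 LE?F → skip
[11] flags=0010 MI?F → skip

FIX = (r1, 0x6f)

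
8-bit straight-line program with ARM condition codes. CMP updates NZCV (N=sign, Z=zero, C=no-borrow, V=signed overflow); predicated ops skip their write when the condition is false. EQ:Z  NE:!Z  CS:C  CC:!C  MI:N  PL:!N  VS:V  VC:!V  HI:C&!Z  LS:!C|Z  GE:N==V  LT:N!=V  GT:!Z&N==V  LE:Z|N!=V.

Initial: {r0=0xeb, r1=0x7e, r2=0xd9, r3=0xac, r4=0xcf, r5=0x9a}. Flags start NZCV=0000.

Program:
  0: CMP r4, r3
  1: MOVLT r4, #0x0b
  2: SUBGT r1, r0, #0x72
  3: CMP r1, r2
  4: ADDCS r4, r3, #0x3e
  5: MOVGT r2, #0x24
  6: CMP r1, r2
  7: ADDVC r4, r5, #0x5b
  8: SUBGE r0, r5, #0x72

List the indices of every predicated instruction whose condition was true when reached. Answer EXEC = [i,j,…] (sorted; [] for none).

0: ✓ CMP  NZCV=0010
1: · MOVLT
2: ✓ SUBGT  r1←0x79
3: ✓ CMP  NZCV=1001
4: · ADDCS
5: ✓ MOVGT  r2←0x24
6: ✓ CMP  NZCV=0010
7: ✓ ADDVC  r4←0xf5
8: ✓ SUBGE  r0←0x28

EXEC = [2,5,7,8]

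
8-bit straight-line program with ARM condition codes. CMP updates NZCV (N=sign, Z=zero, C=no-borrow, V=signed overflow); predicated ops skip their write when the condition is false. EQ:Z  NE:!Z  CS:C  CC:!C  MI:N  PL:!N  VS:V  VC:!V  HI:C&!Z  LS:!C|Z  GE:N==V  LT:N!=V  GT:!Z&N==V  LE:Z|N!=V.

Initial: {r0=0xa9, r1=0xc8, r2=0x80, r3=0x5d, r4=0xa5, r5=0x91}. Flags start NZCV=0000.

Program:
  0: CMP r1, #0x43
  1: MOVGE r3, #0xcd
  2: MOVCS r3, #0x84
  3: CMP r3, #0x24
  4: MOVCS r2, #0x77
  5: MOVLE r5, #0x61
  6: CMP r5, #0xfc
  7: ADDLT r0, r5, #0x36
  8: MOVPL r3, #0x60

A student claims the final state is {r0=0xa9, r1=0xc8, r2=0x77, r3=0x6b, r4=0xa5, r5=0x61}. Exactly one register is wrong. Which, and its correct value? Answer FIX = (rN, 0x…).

FIX = (r3, 0x60)

[0] flags=1010 → (cmp)
[1] flags=1010 GE?F → skip
[2] flags=1010 CS?T → r3=0x84
[3] flags=0011 → (cmp)
[4] flags=0011 CS?T → r2=0x77
[5] flags=0011 LE?T → r5=0x61
[6] flags=0000 → (cmp)
[7] flags=0000 LT?F → skip
[8] flags=0000 PL?T → r3=0x60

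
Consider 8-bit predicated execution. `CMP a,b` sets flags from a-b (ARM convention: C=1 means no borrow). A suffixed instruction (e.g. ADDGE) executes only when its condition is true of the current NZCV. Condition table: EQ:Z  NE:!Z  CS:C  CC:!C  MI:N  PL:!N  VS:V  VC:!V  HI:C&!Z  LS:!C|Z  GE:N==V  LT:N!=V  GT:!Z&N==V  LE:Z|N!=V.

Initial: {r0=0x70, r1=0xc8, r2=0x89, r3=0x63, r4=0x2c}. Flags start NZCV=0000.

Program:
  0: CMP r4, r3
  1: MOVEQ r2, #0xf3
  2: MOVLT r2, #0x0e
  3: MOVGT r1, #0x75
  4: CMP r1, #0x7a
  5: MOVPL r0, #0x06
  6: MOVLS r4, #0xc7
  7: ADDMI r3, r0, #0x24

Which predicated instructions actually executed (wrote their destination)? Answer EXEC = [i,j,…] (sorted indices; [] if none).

0: ✓ CMP  NZCV=1000
1: · MOVEQ
2: ✓ MOVLT  r2←0x0e
3: · MOVGT
4: ✓ CMP  NZCV=0011
5: ✓ MOVPL  r0←0x06
6: · MOVLS
7: · ADDMI

EXEC = [2,5]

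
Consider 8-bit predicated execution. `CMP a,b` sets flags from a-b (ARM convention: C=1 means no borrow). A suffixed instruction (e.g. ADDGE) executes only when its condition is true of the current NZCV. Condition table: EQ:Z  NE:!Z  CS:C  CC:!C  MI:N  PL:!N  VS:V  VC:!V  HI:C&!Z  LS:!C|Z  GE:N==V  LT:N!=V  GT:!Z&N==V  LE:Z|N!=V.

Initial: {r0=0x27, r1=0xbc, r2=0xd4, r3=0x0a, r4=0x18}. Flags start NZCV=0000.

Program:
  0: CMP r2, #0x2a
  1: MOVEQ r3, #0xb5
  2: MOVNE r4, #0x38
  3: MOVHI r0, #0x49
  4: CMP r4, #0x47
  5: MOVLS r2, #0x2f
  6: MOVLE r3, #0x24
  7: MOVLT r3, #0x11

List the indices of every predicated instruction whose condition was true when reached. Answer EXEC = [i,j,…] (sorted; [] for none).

EXEC = [2,3,5,6,7]

0: ✓ CMP  NZCV=1010
1: · MOVEQ
2: ✓ MOVNE  r4←0x38
3: ✓ MOVHI  r0←0x49
4: ✓ CMP  NZCV=1000
5: ✓ MOVLS  r2←0x2f
6: ✓ MOVLE  r3←0x24
7: ✓ MOVLT  r3←0x11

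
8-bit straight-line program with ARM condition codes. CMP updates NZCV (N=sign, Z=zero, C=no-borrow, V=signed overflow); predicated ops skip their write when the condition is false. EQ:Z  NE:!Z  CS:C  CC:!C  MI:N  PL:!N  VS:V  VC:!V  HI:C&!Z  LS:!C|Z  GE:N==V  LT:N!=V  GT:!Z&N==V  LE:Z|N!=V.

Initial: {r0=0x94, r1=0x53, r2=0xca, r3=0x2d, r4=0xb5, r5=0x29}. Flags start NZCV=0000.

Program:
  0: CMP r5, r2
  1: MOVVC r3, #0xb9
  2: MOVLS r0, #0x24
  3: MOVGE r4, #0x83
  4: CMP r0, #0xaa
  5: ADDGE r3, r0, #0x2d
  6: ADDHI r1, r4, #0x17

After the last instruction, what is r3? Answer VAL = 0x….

VAL = 0x51

[0] flags=0000 → (cmp)
[1] flags=0000 VC?T → r3=0xb9
[2] flags=0000 LS?T → r0=0x24
[3] flags=0000 GE?T → r4=0x83
[4] flags=0000 → (cmp)
[5] flags=0000 GE?T → r3=0x51
[6] flags=0000 HI?F → skip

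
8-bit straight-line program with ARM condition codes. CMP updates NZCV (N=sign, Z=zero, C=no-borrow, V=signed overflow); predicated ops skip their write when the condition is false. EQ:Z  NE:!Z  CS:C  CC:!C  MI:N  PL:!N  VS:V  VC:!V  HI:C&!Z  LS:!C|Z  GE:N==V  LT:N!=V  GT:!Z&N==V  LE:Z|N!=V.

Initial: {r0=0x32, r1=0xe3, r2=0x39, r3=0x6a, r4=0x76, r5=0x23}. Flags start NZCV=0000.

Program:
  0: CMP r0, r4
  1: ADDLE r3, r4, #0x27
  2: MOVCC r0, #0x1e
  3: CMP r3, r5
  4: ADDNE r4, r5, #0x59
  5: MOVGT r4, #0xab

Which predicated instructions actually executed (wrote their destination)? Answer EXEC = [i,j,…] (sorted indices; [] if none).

[0] flags=1000 → (cmp)
[1] flags=1000 LE?T → r3=0x9d
[2] flags=1000 CC?T → r0=0x1e
[3] flags=0011 → (cmp)
[4] flags=0011 NE?T → r4=0x7c
[5] flags=0011 GT?F → skip

EXEC = [1,2,4]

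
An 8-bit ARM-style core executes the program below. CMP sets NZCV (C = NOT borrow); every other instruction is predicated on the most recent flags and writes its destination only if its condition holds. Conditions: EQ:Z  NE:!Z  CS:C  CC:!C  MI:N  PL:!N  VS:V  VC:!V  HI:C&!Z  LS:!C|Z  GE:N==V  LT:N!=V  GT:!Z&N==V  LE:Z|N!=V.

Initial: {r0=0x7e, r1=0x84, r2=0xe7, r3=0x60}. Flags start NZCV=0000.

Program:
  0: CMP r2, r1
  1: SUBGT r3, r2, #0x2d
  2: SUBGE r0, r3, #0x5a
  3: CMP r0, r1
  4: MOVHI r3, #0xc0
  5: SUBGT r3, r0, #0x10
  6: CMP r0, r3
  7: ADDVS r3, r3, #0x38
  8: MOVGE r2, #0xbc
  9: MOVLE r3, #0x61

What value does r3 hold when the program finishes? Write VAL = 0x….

[0] flags=0010 → (cmp)
[1] flags=0010 GT?T → r3=0xba
[2] flags=0010 GE?T → r0=0x60
[3] flags=1001 → (cmp)
[4] flags=1001 HI?F → skip
[5] flags=1001 GT?T → r3=0x50
[6] flags=0010 → (cmp)
[7] flags=0010 VS?F → skip
[8] flags=0010 GE?T → r2=0xbc
[9] flags=0010 LE?F → skip

VAL = 0x50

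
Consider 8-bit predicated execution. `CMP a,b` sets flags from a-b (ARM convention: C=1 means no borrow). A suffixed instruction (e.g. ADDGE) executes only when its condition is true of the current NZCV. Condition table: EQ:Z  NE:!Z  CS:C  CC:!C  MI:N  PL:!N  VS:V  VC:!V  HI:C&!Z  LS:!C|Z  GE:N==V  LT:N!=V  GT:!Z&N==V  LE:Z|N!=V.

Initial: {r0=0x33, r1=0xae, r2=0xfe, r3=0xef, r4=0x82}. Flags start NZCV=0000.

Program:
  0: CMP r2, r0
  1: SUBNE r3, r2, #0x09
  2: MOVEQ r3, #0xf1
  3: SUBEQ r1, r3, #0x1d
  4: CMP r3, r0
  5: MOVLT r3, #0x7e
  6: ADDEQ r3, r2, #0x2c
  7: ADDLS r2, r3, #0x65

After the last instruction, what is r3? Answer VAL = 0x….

0: ✓ CMP  NZCV=1010
1: ✓ SUBNE  r3←0xf5
2: · MOVEQ
3: · SUBEQ
4: ✓ CMP  NZCV=1010
5: ✓ MOVLT  r3←0x7e
6: · ADDEQ
7: · ADDLS

VAL = 0x7e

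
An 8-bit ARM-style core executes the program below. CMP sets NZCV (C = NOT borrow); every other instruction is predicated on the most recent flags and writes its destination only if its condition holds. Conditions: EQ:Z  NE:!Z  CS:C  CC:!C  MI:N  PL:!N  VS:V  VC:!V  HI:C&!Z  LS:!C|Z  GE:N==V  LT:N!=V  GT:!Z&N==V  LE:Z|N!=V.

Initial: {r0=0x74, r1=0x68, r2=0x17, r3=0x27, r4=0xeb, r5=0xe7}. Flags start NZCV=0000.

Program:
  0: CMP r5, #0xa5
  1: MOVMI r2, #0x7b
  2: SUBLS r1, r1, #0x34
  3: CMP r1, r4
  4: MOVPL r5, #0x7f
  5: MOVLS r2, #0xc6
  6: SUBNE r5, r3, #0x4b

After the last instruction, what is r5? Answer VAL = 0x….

[0] flags=0010 → (cmp)
[1] flags=0010 MI?F → skip
[2] flags=0010 LS?F → skip
[3] flags=0000 → (cmp)
[4] flags=0000 PL?T → r5=0x7f
[5] flags=0000 LS?T → r2=0xc6
[6] flags=0000 NE?T → r5=0xdc

VAL = 0xdc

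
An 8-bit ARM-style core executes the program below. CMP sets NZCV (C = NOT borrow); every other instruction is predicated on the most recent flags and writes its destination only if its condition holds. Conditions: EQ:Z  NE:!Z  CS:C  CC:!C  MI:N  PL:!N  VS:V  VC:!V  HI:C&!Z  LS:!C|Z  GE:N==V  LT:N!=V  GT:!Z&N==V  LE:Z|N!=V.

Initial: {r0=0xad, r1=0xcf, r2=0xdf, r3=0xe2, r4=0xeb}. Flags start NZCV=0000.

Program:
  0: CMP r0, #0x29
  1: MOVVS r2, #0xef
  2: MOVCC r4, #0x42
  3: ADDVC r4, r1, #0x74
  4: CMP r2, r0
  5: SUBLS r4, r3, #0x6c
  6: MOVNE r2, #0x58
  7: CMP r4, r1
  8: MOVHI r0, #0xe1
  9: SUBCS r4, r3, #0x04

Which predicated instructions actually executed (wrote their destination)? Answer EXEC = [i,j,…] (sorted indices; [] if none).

0: ✓ CMP  NZCV=1010
1: · MOVVS
2: · MOVCC
3: ✓ ADDVC  r4←0x43
4: ✓ CMP  NZCV=0010
5: · SUBLS
6: ✓ MOVNE  r2←0x58
7: ✓ CMP  NZCV=0000
8: · MOVHI
9: · SUBCS

EXEC = [3,6]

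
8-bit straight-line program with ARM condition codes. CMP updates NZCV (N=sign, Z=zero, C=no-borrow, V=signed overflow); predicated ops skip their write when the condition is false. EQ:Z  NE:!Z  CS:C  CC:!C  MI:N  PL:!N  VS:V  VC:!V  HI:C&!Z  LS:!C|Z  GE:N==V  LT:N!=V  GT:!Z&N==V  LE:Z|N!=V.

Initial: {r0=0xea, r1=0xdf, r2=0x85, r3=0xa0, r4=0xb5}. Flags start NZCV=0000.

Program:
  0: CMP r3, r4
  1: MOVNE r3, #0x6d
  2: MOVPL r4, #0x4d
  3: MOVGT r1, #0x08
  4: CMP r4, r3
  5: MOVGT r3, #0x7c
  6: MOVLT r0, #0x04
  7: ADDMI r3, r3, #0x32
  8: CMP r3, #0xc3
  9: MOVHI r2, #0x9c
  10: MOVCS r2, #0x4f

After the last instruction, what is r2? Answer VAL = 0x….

VAL = 0x85

[0] flags=1000 → (cmp)
[1] flags=1000 NE?T → r3=0x6d
[2] flags=1000 PL?F → skip
[3] flags=1000 GT?F → skip
[4] flags=0011 → (cmp)
[5] flags=0011 GT?F → skip
[6] flags=0011 LT?T → r0=0x04
[7] flags=0011 MI?F → skip
[8] flags=1001 → (cmp)
[9] flags=1001 HI?F → skip
[10] flags=1001 CS?F → skip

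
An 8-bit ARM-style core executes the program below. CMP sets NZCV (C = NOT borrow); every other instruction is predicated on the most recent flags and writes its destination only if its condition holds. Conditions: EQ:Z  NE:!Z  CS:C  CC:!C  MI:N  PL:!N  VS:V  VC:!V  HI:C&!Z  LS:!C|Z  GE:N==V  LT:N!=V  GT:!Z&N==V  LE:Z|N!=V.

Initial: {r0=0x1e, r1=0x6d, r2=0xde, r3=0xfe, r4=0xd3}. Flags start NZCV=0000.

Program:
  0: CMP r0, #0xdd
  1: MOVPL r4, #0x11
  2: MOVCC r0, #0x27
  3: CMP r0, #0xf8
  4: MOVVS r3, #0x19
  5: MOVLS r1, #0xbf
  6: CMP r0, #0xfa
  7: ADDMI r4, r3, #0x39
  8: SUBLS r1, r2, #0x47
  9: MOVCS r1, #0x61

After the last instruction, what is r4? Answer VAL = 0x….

VAL = 0x11

[0] flags=0000 → (cmp)
[1] flags=0000 PL?T → r4=0x11
[2] flags=0000 CC?T → r0=0x27
[3] flags=0000 → (cmp)
[4] flags=0000 VS?F → skip
[5] flags=0000 LS?T → r1=0xbf
[6] flags=0000 → (cmp)
[7] flags=0000 MI?F → skip
[8] flags=0000 LS?T → r1=0x97
[9] flags=0000 CS?F → skip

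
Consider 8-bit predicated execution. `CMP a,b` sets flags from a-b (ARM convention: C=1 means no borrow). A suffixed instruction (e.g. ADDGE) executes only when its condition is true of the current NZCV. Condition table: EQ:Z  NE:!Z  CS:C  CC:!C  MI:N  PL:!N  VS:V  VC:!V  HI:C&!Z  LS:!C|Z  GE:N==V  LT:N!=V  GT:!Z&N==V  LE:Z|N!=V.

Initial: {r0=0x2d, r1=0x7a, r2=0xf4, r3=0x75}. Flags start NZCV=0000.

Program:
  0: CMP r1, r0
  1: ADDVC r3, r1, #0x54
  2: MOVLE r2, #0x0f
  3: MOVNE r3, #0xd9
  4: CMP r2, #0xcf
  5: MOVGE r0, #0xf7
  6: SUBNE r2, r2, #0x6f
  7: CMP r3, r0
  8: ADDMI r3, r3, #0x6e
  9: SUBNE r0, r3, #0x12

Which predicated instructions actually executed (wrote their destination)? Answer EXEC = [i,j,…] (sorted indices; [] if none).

EXEC = [1,3,5,6,8,9]

0: ✓ CMP  NZCV=0010
1: ✓ ADDVC  r3←0xce
2: · MOVLE
3: ✓ MOVNE  r3←0xd9
4: ✓ CMP  NZCV=0010
5: ✓ MOVGE  r0←0xf7
6: ✓ SUBNE  r2←0x85
7: ✓ CMP  NZCV=1000
8: ✓ ADDMI  r3←0x47
9: ✓ SUBNE  r0←0x35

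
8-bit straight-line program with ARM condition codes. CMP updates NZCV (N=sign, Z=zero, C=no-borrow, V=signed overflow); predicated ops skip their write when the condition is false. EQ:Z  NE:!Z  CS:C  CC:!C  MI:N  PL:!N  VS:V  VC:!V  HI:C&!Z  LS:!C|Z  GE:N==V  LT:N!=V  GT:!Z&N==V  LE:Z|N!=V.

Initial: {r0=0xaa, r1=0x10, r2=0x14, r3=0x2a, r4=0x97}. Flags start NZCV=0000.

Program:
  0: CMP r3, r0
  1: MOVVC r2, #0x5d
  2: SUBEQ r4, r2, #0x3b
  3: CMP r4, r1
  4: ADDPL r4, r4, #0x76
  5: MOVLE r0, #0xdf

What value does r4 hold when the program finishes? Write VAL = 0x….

0: ✓ CMP  NZCV=1001
1: · MOVVC
2: · SUBEQ
3: ✓ CMP  NZCV=1010
4: · ADDPL
5: ✓ MOVLE  r0←0xdf

VAL = 0x97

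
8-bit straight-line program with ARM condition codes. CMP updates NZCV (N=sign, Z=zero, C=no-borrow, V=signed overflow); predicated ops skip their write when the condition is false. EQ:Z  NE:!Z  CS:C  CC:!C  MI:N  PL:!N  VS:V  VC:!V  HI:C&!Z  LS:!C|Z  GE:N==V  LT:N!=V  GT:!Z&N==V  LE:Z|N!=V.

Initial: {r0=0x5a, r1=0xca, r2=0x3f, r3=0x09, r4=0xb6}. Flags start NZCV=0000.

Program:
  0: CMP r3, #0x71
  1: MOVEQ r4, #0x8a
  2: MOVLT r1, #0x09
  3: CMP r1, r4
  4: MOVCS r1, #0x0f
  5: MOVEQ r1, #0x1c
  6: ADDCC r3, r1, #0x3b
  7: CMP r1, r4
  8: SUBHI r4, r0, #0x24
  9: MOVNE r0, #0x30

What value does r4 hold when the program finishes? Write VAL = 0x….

VAL = 0xb6

[0] flags=1000 → (cmp)
[1] flags=1000 EQ?F → skip
[2] flags=1000 LT?T → r1=0x09
[3] flags=0000 → (cmp)
[4] flags=0000 CS?F → skip
[5] flags=0000 EQ?F → skip
[6] flags=0000 CC?T → r3=0x44
[7] flags=0000 → (cmp)
[8] flags=0000 HI?F → skip
[9] flags=0000 NE?T → r0=0x30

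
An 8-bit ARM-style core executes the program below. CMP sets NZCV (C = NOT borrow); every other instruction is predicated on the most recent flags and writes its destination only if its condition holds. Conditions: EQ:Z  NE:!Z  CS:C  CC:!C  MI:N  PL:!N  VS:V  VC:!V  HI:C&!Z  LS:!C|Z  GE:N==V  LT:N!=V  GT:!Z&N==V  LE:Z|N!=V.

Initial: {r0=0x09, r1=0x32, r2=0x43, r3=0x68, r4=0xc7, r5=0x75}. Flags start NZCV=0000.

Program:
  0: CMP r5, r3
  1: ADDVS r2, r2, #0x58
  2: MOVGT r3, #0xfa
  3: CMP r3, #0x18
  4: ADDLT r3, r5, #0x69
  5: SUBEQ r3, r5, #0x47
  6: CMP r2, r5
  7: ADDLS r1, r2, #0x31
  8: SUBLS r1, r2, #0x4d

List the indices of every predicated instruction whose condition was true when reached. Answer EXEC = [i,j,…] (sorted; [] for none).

EXEC = [2,4,7,8]

0: ✓ CMP  NZCV=0010
1: · ADDVS
2: ✓ MOVGT  r3←0xfa
3: ✓ CMP  NZCV=1010
4: ✓ ADDLT  r3←0xde
5: · SUBEQ
6: ✓ CMP  NZCV=1000
7: ✓ ADDLS  r1←0x74
8: ✓ SUBLS  r1←0xf6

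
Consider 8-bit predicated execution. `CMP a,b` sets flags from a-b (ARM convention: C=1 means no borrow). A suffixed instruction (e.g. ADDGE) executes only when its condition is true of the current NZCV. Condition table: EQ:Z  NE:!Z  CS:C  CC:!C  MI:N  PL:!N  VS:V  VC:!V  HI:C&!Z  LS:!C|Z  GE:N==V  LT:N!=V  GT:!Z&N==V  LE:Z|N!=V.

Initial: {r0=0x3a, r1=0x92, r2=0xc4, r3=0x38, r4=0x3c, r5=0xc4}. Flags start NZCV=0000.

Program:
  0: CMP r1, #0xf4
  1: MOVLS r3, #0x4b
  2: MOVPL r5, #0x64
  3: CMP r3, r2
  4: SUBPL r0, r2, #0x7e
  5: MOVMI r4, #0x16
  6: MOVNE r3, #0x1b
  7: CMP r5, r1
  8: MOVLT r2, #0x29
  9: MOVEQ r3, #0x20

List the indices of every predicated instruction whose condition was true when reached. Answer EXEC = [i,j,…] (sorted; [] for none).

[0] flags=1000 → (cmp)
[1] flags=1000 LS?T → r3=0x4b
[2] flags=1000 PL?F → skip
[3] flags=1001 → (cmp)
[4] flags=1001 PL?F → skip
[5] flags=1001 MI?T → r4=0x16
[6] flags=1001 NE?T → r3=0x1b
[7] flags=0010 → (cmp)
[8] flags=0010 LT?F → skip
[9] flags=0010 EQ?F → skip

EXEC = [1,5,6]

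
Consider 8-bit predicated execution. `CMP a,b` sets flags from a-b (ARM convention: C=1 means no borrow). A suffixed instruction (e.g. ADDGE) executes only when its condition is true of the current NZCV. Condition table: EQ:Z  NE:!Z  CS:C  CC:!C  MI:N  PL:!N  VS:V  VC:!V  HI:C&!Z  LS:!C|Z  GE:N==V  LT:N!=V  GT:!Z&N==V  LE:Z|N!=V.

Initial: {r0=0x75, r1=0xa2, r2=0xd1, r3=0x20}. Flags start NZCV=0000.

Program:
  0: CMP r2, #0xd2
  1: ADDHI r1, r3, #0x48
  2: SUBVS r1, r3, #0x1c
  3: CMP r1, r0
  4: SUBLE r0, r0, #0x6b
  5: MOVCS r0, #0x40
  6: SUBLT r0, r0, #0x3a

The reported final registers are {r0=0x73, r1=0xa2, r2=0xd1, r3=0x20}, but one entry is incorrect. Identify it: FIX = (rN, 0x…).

FIX = (r0, 0x06)

0: ✓ CMP  NZCV=1000
1: · ADDHI
2: · SUBVS
3: ✓ CMP  NZCV=0011
4: ✓ SUBLE  r0←0x0a
5: ✓ MOVCS  r0←0x40
6: ✓ SUBLT  r0←0x06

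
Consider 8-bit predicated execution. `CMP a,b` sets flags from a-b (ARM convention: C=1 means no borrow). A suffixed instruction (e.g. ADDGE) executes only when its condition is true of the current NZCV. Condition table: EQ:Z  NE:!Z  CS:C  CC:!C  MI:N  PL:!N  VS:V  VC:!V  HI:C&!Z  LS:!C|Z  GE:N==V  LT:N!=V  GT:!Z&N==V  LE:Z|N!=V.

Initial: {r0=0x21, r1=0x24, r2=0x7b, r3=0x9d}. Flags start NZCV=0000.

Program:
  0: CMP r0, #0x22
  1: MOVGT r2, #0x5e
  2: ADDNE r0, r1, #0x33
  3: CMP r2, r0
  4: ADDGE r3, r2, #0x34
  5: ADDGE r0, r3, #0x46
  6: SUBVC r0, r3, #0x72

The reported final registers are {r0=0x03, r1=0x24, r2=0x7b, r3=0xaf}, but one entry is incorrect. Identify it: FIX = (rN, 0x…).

FIX = (r0, 0x3d)

0: ✓ CMP  NZCV=1000
1: · MOVGT
2: ✓ ADDNE  r0←0x57
3: ✓ CMP  NZCV=0010
4: ✓ ADDGE  r3←0xaf
5: ✓ ADDGE  r0←0xf5
6: ✓ SUBVC  r0←0x3d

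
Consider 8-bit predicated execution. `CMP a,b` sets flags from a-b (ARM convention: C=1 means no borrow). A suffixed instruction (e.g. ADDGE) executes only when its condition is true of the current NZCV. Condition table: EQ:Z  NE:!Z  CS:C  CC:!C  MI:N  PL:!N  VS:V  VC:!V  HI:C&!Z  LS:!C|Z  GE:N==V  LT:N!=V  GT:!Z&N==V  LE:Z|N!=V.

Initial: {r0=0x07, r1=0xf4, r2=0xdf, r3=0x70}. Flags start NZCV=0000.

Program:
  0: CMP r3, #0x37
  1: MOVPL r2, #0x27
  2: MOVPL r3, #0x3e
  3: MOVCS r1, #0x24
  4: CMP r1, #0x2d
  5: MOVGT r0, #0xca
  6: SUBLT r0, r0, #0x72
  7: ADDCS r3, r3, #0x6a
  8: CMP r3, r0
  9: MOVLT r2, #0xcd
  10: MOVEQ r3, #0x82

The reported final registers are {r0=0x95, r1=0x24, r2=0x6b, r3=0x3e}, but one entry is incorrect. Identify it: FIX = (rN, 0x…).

FIX = (r2, 0x27)

[0] flags=0010 → (cmp)
[1] flags=0010 PL?T → r2=0x27
[2] flags=0010 PL?T → r3=0x3e
[3] flags=0010 CS?T → r1=0x24
[4] flags=1000 → (cmp)
[5] flags=1000 GT?F → skip
[6] flags=1000 LT?T → r0=0x95
[7] flags=1000 CS?F → skip
[8] flags=1001 → (cmp)
[9] flags=1001 LT?F → skip
[10] flags=1001 EQ?F → skip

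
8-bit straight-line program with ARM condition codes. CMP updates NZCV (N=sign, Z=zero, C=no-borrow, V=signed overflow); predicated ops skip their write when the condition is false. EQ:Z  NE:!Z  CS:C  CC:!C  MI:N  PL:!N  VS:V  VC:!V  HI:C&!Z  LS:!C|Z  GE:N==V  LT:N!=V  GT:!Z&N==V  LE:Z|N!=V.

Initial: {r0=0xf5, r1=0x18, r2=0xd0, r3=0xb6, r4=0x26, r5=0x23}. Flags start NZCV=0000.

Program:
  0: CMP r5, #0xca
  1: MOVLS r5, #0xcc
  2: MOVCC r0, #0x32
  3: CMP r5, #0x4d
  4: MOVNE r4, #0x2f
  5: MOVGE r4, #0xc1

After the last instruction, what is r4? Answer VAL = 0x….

[0] flags=0000 → (cmp)
[1] flags=0000 LS?T → r5=0xcc
[2] flags=0000 CC?T → r0=0x32
[3] flags=0011 → (cmp)
[4] flags=0011 NE?T → r4=0x2f
[5] flags=0011 GE?F → skip

VAL = 0x2f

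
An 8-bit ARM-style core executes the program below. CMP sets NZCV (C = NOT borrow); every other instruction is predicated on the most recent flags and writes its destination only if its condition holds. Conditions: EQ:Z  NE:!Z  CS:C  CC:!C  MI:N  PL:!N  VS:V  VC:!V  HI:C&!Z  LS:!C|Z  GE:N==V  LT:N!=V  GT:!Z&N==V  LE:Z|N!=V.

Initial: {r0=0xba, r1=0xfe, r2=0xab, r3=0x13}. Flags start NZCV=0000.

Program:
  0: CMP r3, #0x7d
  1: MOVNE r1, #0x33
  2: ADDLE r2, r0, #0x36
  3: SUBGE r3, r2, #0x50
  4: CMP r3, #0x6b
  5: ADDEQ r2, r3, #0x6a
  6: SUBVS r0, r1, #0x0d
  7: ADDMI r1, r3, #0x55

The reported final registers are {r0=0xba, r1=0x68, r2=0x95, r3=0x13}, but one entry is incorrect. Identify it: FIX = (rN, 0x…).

FIX = (r2, 0xf0)

0: ✓ CMP  NZCV=1000
1: ✓ MOVNE  r1←0x33
2: ✓ ADDLE  r2←0xf0
3: · SUBGE
4: ✓ CMP  NZCV=1000
5: · ADDEQ
6: · SUBVS
7: ✓ ADDMI  r1←0x68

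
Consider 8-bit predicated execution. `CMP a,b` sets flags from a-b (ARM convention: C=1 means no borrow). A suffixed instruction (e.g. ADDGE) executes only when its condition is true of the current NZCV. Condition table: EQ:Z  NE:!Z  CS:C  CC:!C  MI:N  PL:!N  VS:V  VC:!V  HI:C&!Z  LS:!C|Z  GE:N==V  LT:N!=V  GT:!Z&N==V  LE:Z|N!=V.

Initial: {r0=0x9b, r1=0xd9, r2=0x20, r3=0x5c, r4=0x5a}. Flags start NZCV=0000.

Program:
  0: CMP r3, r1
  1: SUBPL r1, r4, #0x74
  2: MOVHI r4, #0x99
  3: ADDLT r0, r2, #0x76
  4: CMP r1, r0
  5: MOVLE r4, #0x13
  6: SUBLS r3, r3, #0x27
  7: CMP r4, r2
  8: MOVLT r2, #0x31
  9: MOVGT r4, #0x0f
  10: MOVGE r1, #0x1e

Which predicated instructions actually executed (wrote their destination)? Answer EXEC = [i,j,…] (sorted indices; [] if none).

EXEC = [9,10]

0: ✓ CMP  NZCV=1001
1: · SUBPL
2: · MOVHI
3: · ADDLT
4: ✓ CMP  NZCV=0010
5: · MOVLE
6: · SUBLS
7: ✓ CMP  NZCV=0010
8: · MOVLT
9: ✓ MOVGT  r4←0x0f
10: ✓ MOVGE  r1←0x1e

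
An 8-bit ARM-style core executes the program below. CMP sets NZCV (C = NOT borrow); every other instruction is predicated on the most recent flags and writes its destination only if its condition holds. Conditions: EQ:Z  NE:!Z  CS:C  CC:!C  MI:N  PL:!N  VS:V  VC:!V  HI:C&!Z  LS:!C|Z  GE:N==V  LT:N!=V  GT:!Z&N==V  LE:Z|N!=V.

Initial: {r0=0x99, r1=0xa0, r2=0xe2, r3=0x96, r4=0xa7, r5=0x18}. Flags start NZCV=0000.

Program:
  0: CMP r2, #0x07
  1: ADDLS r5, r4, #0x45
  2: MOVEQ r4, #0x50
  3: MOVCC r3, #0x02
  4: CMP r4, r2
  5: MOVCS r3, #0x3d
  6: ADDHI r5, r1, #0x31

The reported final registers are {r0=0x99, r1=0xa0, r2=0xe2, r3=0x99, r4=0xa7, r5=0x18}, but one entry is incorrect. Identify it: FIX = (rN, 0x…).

FIX = (r3, 0x96)

0: ✓ CMP  NZCV=1010
1: · ADDLS
2: · MOVEQ
3: · MOVCC
4: ✓ CMP  NZCV=1000
5: · MOVCS
6: · ADDHI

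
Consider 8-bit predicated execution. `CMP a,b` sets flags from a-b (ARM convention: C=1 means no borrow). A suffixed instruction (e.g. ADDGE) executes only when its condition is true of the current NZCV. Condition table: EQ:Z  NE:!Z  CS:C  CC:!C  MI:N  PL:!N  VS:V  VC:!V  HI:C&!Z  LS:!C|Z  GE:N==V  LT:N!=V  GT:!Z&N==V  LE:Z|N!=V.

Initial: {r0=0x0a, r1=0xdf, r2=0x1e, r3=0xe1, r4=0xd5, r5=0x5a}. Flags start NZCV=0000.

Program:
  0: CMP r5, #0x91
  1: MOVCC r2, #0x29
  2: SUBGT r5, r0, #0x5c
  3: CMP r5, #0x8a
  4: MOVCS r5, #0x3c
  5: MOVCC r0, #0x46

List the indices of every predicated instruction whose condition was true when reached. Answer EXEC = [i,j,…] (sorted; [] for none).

0: ✓ CMP  NZCV=1001
1: ✓ MOVCC  r2←0x29
2: ✓ SUBGT  r5←0xae
3: ✓ CMP  NZCV=0010
4: ✓ MOVCS  r5←0x3c
5: · MOVCC

EXEC = [1,2,4]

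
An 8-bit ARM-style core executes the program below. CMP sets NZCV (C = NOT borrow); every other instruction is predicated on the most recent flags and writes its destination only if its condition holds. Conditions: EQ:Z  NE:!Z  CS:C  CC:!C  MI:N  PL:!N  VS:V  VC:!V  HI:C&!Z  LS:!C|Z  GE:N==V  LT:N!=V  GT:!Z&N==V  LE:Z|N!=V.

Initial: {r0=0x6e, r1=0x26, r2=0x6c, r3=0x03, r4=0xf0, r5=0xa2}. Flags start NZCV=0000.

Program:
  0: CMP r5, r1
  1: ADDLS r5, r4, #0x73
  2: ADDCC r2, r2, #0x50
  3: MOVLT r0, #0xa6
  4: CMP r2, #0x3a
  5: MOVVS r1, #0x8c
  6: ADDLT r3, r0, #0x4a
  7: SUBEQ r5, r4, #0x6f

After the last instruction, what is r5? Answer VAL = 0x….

VAL = 0xa2

0: ✓ CMP  NZCV=0011
1: · ADDLS
2: · ADDCC
3: ✓ MOVLT  r0←0xa6
4: ✓ CMP  NZCV=0010
5: · MOVVS
6: · ADDLT
7: · SUBEQ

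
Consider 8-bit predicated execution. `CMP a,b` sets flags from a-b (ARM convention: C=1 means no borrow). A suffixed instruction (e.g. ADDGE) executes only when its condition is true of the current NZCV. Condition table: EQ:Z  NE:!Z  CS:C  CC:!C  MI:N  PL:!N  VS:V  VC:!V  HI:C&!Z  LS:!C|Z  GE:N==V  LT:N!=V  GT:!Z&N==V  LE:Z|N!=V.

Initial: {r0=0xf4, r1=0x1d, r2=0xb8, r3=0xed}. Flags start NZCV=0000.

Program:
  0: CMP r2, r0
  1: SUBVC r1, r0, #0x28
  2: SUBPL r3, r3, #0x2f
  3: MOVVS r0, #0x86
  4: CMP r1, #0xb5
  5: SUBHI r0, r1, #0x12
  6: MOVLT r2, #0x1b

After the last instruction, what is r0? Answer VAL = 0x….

VAL = 0xba

[0] flags=1000 → (cmp)
[1] flags=1000 VC?T → r1=0xcc
[2] flags=1000 PL?F → skip
[3] flags=1000 VS?F → skip
[4] flags=0010 → (cmp)
[5] flags=0010 HI?T → r0=0xba
[6] flags=0010 LT?F → skip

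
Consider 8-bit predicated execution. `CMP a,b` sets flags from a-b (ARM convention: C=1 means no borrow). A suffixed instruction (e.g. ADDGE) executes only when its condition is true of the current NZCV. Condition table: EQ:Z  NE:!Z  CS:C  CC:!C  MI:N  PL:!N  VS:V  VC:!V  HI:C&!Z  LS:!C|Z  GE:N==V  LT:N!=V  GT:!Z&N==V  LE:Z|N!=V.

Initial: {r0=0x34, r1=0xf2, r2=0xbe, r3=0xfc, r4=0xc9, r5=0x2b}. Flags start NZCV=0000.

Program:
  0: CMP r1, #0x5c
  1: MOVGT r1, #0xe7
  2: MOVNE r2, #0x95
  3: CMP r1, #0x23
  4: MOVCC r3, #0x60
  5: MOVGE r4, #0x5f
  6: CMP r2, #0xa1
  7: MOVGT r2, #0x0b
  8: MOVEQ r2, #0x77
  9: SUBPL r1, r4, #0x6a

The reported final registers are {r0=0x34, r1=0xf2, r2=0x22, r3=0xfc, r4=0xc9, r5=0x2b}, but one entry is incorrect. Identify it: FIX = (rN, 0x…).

FIX = (r2, 0x95)

[0] flags=1010 → (cmp)
[1] flags=1010 GT?F → skip
[2] flags=1010 NE?T → r2=0x95
[3] flags=1010 → (cmp)
[4] flags=1010 CC?F → skip
[5] flags=1010 GE?F → skip
[6] flags=1000 → (cmp)
[7] flags=1000 GT?F → skip
[8] flags=1000 EQ?F → skip
[9] flags=1000 PL?F → skip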